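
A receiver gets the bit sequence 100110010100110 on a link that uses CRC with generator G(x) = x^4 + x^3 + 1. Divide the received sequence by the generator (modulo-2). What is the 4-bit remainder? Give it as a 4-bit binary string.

0001

Modulo-2 division of 100110010100110 by 11001:
  pos 0: 10011 XOR 11001 = 01010
  pos 1: 10100 XOR 11001 = 01101
  pos 2: 11010 XOR 11001 = 00011
  pos 5: 11101 XOR 11001 = 00100
  pos 7: 10000 XOR 11001 = 01001
  pos 8: 10011 XOR 11001 = 01010
  pos 9: 10101 XOR 11001 = 01100
  pos 10: 11000 XOR 11001 = 00001
Remainder = 0001 (nonzero — an error is detected).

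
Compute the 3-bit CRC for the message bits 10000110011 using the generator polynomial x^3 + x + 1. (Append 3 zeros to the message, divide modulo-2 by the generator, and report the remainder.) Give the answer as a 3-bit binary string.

Append 3 zeros: 10000110011000. Divide by 1011 (XOR where the leading bit is 1):
  pos 0: 1000 XOR 1011 = 0011
  pos 2: 1101 XOR 1011 = 0110
  pos 3: 1101 XOR 1011 = 0110
  pos 4: 1100 XOR 1011 = 0111
  pos 5: 1110 XOR 1011 = 0101
  pos 6: 1011 XOR 1011 = 0000
  pos 10: 1000 XOR 1011 = 0011
Remainder (last 3 bits) = 011. This is the CRC / FCS.

011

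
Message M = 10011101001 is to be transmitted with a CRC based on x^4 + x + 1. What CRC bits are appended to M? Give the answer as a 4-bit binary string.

Append 4 zeros: 100111010010000. Divide by 10011 (XOR where the leading bit is 1):
  pos 0: 10011 XOR 10011 = 00000
  pos 5: 10100 XOR 10011 = 00111
  pos 7: 11110 XOR 10011 = 01101
  pos 8: 11010 XOR 10011 = 01001
  pos 9: 10010 XOR 10011 = 00001
Remainder (last 4 bits) = 0010. This is the CRC / FCS.

0010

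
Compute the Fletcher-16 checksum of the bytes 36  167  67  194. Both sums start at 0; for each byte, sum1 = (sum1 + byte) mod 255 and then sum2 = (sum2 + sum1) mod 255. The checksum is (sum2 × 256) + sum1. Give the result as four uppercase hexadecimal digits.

Running sums (mod 255):
  after byte 0 (36): sum1=36, sum2=36
  after byte 1 (167): sum1=203, sum2=239
  after byte 2 (67): sum1=15, sum2=254
  after byte 3 (194): sum1=209, sum2=208
Checksum = sum2·256 + sum1 = 208·256 + 209 = 53457 = 0xD0D1.

D0D1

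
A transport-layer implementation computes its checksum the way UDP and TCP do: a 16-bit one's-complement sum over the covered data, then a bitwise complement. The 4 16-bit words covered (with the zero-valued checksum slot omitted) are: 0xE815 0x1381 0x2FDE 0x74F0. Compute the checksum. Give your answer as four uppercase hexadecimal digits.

5F9A

One's-complement addition (fold any carry out of bit 15 back into bit 0):
  0xE815 + 0x1381 = 0x0FB96
  0xFB96 + 0x2FDE = 0x12B74 → wrap carry → 0x2B75
  0x2B75 + 0x74F0 = 0x0A065
One's-complement sum = 0xA065.
Checksum = ~0xA065 & 0xFFFF = 0x5F9A.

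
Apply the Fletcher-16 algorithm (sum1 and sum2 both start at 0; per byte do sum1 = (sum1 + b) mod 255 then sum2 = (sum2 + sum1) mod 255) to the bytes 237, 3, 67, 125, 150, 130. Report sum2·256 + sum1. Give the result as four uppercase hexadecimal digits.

D7CA

Running sums (mod 255):
  after byte 0 (237): sum1=237, sum2=237
  after byte 1 (3): sum1=240, sum2=222
  after byte 2 (67): sum1=52, sum2=19
  after byte 3 (125): sum1=177, sum2=196
  after byte 4 (150): sum1=72, sum2=13
  after byte 5 (130): sum1=202, sum2=215
Checksum = sum2·256 + sum1 = 215·256 + 202 = 55242 = 0xD7CA.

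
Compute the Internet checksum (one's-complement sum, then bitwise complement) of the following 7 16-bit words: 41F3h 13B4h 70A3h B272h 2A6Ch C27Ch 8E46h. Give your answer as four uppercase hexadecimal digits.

0C13

One's-complement addition (fold any carry out of bit 15 back into bit 0):
  0x41F3 + 0x13B4 = 0x055A7
  0x55A7 + 0x70A3 = 0x0C64A
  0xC64A + 0xB272 = 0x178BC → wrap carry → 0x78BD
  0x78BD + 0x2A6C = 0x0A329
  0xA329 + 0xC27C = 0x165A5 → wrap carry → 0x65A6
  0x65A6 + 0x8E46 = 0x0F3EC
One's-complement sum = 0xF3EC.
Checksum = ~0xF3EC & 0xFFFF = 0x0C13.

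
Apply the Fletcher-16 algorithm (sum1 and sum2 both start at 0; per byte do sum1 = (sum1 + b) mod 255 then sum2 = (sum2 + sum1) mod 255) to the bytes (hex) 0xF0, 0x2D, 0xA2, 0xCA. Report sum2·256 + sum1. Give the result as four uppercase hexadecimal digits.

Running sums (mod 255):
  after byte 0 (0xF0): sum1=240, sum2=240
  after byte 1 (0x2D): sum1=30, sum2=15
  after byte 2 (0xA2): sum1=192, sum2=207
  after byte 3 (0xCA): sum1=139, sum2=91
Checksum = sum2·256 + sum1 = 91·256 + 139 = 23435 = 0x5B8B.

5B8B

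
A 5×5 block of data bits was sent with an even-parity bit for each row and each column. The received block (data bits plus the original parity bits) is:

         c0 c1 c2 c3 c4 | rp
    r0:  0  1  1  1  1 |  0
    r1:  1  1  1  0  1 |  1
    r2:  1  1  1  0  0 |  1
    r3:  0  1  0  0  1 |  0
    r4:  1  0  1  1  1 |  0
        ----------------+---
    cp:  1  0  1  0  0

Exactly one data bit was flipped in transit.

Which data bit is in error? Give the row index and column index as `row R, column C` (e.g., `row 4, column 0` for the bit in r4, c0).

row 1, column 2

Recompute each row's even parity and compare to rp:
  r0: data parity 0, sent rp 0 → ok
  r1: data parity 0, sent rp 1 → mismatch
  r2: data parity 1, sent rp 1 → ok
  r3: data parity 0, sent rp 0 → ok
  r4: data parity 0, sent rp 0 → ok
Recompute each column's even parity and compare to cp:
  c0: data parity 1, sent cp 1 → ok
  c1: data parity 0, sent cp 0 → ok
  c2: data parity 0, sent cp 1 → mismatch
  c3: data parity 0, sent cp 0 → ok
  c4: data parity 0, sent cp 0 → ok
Exactly one row (r1) and one column (c2) fail → the flipped bit is at their intersection.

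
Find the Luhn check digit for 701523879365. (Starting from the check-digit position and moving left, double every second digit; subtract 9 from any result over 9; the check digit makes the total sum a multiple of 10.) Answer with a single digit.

8

Partial digits right→left: 5 6 3 9 7 8 3 2 5 1 0 7
Double every second digit counting from the check-digit position (so the 1st, 3rd, 5th, ... of the partial from the right).
  doubled (with −9 where >9): 1 6 5 6 1 0 → sum 19
  kept as-is: 6 9 8 2 1 7 → sum 33
Total = 19 + 33 = 52.
Check digit = (10 − (52 mod 10)) mod 10 = 8.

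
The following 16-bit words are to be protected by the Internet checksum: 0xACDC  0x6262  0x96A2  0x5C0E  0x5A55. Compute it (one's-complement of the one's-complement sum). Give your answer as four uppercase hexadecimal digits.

One's-complement addition (fold any carry out of bit 15 back into bit 0):
  0xACDC + 0x6262 = 0x10F3E → wrap carry → 0x0F3F
  0x0F3F + 0x96A2 = 0x0A5E1
  0xA5E1 + 0x5C0E = 0x101EF → wrap carry → 0x01F0
  0x01F0 + 0x5A55 = 0x05C45
One's-complement sum = 0x5C45.
Checksum = ~0x5C45 & 0xFFFF = 0xA3BA.

A3BA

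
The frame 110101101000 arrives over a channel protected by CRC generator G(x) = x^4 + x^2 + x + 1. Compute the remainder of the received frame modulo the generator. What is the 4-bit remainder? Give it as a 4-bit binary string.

Modulo-2 division of 110101101000 by 10111:
  pos 0: 11010 XOR 10111 = 01101
  pos 1: 11011 XOR 10111 = 01100
  pos 2: 11001 XOR 10111 = 01110
  pos 3: 11100 XOR 10111 = 01011
  pos 4: 10111 XOR 10111 = 00000
Remainder = 0000 (zero — the frame passes the CRC check).

0000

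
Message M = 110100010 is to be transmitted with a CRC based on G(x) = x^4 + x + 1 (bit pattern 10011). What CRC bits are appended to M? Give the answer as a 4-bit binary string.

Append 4 zeros: 1101000100000. Divide by 10011 (XOR where the leading bit is 1):
  pos 0: 11010 XOR 10011 = 01001
  pos 1: 10010 XOR 10011 = 00001
  pos 5: 10100 XOR 10011 = 00111
  pos 7: 11100 XOR 10011 = 01111
  pos 8: 11110 XOR 10011 = 01101
Remainder (last 4 bits) = 1101. This is the CRC / FCS.

1101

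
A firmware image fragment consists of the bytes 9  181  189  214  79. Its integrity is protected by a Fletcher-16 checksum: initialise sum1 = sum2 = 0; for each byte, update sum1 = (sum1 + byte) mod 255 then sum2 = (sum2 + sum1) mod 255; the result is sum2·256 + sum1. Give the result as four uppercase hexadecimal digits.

3AA2

Running sums (mod 255):
  after byte 0 (9): sum1=9, sum2=9
  after byte 1 (181): sum1=190, sum2=199
  after byte 2 (189): sum1=124, sum2=68
  after byte 3 (214): sum1=83, sum2=151
  after byte 4 (79): sum1=162, sum2=58
Checksum = sum2·256 + sum1 = 58·256 + 162 = 15010 = 0x3AA2.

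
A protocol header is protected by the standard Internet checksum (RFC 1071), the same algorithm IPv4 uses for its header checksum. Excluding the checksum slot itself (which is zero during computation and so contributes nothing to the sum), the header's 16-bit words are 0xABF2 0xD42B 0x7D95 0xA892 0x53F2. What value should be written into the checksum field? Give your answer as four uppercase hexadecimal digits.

One's-complement addition (fold any carry out of bit 15 back into bit 0):
  0xABF2 + 0xD42B = 0x1801D → wrap carry → 0x801E
  0x801E + 0x7D95 = 0x0FDB3
  0xFDB3 + 0xA892 = 0x1A645 → wrap carry → 0xA646
  0xA646 + 0x53F2 = 0x0FA38
One's-complement sum = 0xFA38.
Checksum = ~0xFA38 & 0xFFFF = 0x05C7.

05C7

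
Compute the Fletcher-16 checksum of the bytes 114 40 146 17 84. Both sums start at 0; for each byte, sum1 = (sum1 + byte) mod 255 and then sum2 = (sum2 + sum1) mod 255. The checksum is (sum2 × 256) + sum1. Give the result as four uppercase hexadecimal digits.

Running sums (mod 255):
  after byte 0 (114): sum1=114, sum2=114
  after byte 1 (40): sum1=154, sum2=13
  after byte 2 (146): sum1=45, sum2=58
  after byte 3 (17): sum1=62, sum2=120
  after byte 4 (84): sum1=146, sum2=11
Checksum = sum2·256 + sum1 = 11·256 + 146 = 2962 = 0x0B92.

0B92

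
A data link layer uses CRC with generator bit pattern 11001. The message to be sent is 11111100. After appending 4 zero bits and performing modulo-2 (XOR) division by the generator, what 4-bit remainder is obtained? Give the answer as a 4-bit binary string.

0100

Append 4 zeros: 111111000000. Divide by 11001 (XOR where the leading bit is 1):
  pos 0: 11111 XOR 11001 = 00110
  pos 2: 11010 XOR 11001 = 00011
  pos 5: 11000 XOR 11001 = 00001
Remainder (last 4 bits) = 0100. This is the CRC / FCS.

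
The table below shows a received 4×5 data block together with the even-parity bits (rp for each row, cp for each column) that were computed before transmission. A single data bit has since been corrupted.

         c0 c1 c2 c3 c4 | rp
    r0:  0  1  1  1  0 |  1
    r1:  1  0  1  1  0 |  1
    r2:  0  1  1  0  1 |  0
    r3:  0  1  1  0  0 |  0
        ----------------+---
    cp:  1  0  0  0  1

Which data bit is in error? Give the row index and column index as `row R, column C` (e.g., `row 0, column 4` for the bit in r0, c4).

row 2, column 1

Recompute each row's even parity and compare to rp:
  r0: data parity 1, sent rp 1 → ok
  r1: data parity 1, sent rp 1 → ok
  r2: data parity 1, sent rp 0 → mismatch
  r3: data parity 0, sent rp 0 → ok
Recompute each column's even parity and compare to cp:
  c0: data parity 1, sent cp 1 → ok
  c1: data parity 1, sent cp 0 → mismatch
  c2: data parity 0, sent cp 0 → ok
  c3: data parity 0, sent cp 0 → ok
  c4: data parity 1, sent cp 1 → ok
Exactly one row (r2) and one column (c1) fail → the flipped bit is at their intersection.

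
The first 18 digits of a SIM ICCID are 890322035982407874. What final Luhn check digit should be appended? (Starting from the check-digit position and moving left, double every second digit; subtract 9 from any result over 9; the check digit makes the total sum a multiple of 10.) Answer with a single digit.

Partial digits right→left: 4 7 8 7 0 4 2 8 9 5 3 0 2 2 3 0 9 8
Double every second digit counting from the check-digit position (so the 1st, 3rd, 5th, ... of the partial from the right).
  doubled (with −9 where >9): 8 7 0 4 9 6 4 6 9 → sum 53
  kept as-is: 7 7 4 8 5 0 2 0 8 → sum 41
Total = 53 + 41 = 94.
Check digit = (10 − (94 mod 10)) mod 10 = 6.

6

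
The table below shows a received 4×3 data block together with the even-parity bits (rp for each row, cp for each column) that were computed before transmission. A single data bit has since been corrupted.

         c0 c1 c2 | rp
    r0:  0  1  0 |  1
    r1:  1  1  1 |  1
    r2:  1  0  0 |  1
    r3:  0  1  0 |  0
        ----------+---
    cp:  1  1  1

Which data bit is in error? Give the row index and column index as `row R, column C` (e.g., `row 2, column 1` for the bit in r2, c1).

row 3, column 0

Recompute each row's even parity and compare to rp:
  r0: data parity 1, sent rp 1 → ok
  r1: data parity 1, sent rp 1 → ok
  r2: data parity 1, sent rp 1 → ok
  r3: data parity 1, sent rp 0 → mismatch
Recompute each column's even parity and compare to cp:
  c0: data parity 0, sent cp 1 → mismatch
  c1: data parity 1, sent cp 1 → ok
  c2: data parity 1, sent cp 1 → ok
Exactly one row (r3) and one column (c0) fail → the flipped bit is at their intersection.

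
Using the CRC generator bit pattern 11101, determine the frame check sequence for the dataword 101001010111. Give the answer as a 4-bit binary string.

0010

Append 4 zeros: 1010010101110000. Divide by 11101 (XOR where the leading bit is 1):
  pos 0: 10100 XOR 11101 = 01001
  pos 1: 10011 XOR 11101 = 01110
  pos 2: 11100 XOR 11101 = 00001
  pos 6: 11011 XOR 11101 = 00110
  pos 8: 11010 XOR 11101 = 00111
  pos 10: 11100 XOR 11101 = 00001
Remainder (last 4 bits) = 0010. This is the CRC / FCS.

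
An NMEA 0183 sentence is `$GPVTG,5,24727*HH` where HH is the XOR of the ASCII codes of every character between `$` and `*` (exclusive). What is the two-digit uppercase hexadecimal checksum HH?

53

XOR the ASCII codes of the payload characters:
  'G' = 0x47 → acc = 0x47
  'P' = 0x50 → acc = 0x17
  'V' = 0x56 → acc = 0x41
  'T' = 0x54 → acc = 0x15
  'G' = 0x47 → acc = 0x52
  ',' = 0x2C → acc = 0x7E
  '5' = 0x35 → acc = 0x4B
  ',' = 0x2C → acc = 0x67
  '2' = 0x32 → acc = 0x55
  '4' = 0x34 → acc = 0x61
  '7' = 0x37 → acc = 0x56
  '2' = 0x32 → acc = 0x64
  '7' = 0x37 → acc = 0x53
Checksum = 0x53.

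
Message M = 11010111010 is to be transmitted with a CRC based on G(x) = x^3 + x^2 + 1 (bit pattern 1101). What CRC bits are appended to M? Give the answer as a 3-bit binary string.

Append 3 zeros: 11010111010000. Divide by 1101 (XOR where the leading bit is 1):
  pos 0: 1101 XOR 1101 = 0000
  pos 5: 1110 XOR 1101 = 0011
  pos 7: 1110 XOR 1101 = 0011
  pos 9: 1100 XOR 1101 = 0001
Remainder (last 3 bits) = 010. This is the CRC / FCS.

010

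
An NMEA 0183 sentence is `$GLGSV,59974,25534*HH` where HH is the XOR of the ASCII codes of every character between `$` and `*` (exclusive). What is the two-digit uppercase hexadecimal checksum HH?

4A

XOR the ASCII codes of the payload characters:
  'G' = 0x47 → acc = 0x47
  'L' = 0x4C → acc = 0x0B
  'G' = 0x47 → acc = 0x4C
  'S' = 0x53 → acc = 0x1F
  'V' = 0x56 → acc = 0x49
  ',' = 0x2C → acc = 0x65
  '5' = 0x35 → acc = 0x50
  '9' = 0x39 → acc = 0x69
  '9' = 0x39 → acc = 0x50
  '7' = 0x37 → acc = 0x67
  '4' = 0x34 → acc = 0x53
  ',' = 0x2C → acc = 0x7F
  '2' = 0x32 → acc = 0x4D
  '5' = 0x35 → acc = 0x78
  '5' = 0x35 → acc = 0x4D
  '3' = 0x33 → acc = 0x7E
  '4' = 0x34 → acc = 0x4A
Checksum = 0x4A.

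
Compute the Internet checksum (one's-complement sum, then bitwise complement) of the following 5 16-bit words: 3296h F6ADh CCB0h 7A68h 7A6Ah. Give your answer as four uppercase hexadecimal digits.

One's-complement addition (fold any carry out of bit 15 back into bit 0):
  0x3296 + 0xF6AD = 0x12943 → wrap carry → 0x2944
  0x2944 + 0xCCB0 = 0x0F5F4
  0xF5F4 + 0x7A68 = 0x1705C → wrap carry → 0x705D
  0x705D + 0x7A6A = 0x0EAC7
One's-complement sum = 0xEAC7.
Checksum = ~0xEAC7 & 0xFFFF = 0x1538.

1538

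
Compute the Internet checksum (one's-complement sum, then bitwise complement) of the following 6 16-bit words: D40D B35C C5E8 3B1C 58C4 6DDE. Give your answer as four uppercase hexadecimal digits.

B0ED

One's-complement addition (fold any carry out of bit 15 back into bit 0):
  0xD40D + 0xB35C = 0x18769 → wrap carry → 0x876A
  0x876A + 0xC5E8 = 0x14D52 → wrap carry → 0x4D53
  0x4D53 + 0x3B1C = 0x0886F
  0x886F + 0x58C4 = 0x0E133
  0xE133 + 0x6DDE = 0x14F11 → wrap carry → 0x4F12
One's-complement sum = 0x4F12.
Checksum = ~0x4F12 & 0xFFFF = 0xB0ED.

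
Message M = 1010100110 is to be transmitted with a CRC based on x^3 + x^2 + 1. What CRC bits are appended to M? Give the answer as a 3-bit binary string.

000

Append 3 zeros: 1010100110000. Divide by 1101 (XOR where the leading bit is 1):
  pos 0: 1010 XOR 1101 = 0111
  pos 1: 1111 XOR 1101 = 0010
  pos 3: 1000 XOR 1101 = 0101
  pos 4: 1011 XOR 1101 = 0110
  pos 5: 1101 XOR 1101 = 0000
Remainder (last 3 bits) = 000. This is the CRC / FCS.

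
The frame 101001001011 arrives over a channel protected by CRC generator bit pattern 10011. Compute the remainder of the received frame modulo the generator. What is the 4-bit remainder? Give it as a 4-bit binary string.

Modulo-2 division of 101001001011 by 10011:
  pos 0: 10100 XOR 10011 = 00111
  pos 2: 11110 XOR 10011 = 01101
  pos 3: 11010 XOR 10011 = 01001
  pos 4: 10011 XOR 10011 = 00000
Remainder = 0011 (nonzero — an error is detected).

0011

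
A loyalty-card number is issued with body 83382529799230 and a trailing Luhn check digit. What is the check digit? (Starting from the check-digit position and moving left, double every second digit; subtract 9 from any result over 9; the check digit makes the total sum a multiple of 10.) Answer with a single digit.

0

Partial digits right→left: 0 3 2 9 9 7 9 2 5 2 8 3 3 8
Double every second digit counting from the check-digit position (so the 1st, 3rd, 5th, ... of the partial from the right).
  doubled (with −9 where >9): 0 4 9 9 1 7 6 → sum 36
  kept as-is: 3 9 7 2 2 3 8 → sum 34
Total = 36 + 34 = 70.
Check digit = (10 − (70 mod 10)) mod 10 = 0.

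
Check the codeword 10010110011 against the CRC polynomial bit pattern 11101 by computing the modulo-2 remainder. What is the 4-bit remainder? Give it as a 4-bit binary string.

0000

Modulo-2 division of 10010110011 by 11101:
  pos 0: 10010 XOR 11101 = 01111
  pos 1: 11111 XOR 11101 = 00010
  pos 4: 10100 XOR 11101 = 01001
  pos 5: 10011 XOR 11101 = 01110
  pos 6: 11101 XOR 11101 = 00000
Remainder = 0000 (zero — the frame passes the CRC check).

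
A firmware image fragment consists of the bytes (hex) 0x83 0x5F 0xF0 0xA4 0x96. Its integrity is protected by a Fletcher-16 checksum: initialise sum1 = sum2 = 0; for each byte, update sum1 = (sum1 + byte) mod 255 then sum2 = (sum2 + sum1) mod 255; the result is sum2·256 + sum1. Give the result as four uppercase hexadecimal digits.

Running sums (mod 255):
  after byte 0 (0x83): sum1=131, sum2=131
  after byte 1 (0x5F): sum1=226, sum2=102
  after byte 2 (0xF0): sum1=211, sum2=58
  after byte 3 (0xA4): sum1=120, sum2=178
  after byte 4 (0x96): sum1=15, sum2=193
Checksum = sum2·256 + sum1 = 193·256 + 15 = 49423 = 0xC10F.

C10F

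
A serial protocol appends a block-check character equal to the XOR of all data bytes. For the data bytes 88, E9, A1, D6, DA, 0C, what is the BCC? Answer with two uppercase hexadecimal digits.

C0

XOR the bytes together:
  start with 0x88
  0x88 ⊕ 0xE9 = 0x61
  0x61 ⊕ 0xA1 = 0xC0
  0xC0 ⊕ 0xD6 = 0x16
  0x16 ⊕ 0xDA = 0xCC
  0xCC ⊕ 0x0C = 0xC0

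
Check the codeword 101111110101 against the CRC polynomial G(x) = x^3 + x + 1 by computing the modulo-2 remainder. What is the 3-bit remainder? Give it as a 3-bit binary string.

000

Modulo-2 division of 101111110101 by 1011:
  pos 0: 1011 XOR 1011 = 0000
  pos 4: 1111 XOR 1011 = 0100
  pos 5: 1000 XOR 1011 = 0011
  pos 7: 1110 XOR 1011 = 0101
  pos 8: 1011 XOR 1011 = 0000
Remainder = 000 (zero — the frame passes the CRC check).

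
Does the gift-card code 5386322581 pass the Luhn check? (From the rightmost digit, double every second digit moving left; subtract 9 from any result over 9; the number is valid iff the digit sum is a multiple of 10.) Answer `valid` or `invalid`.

From the right, keep odd positions and double even positions (subtract 9 from any doubled value over 9):
  doubled (positions 2,4,...): 7 4 6 7 1 → sum 25
  kept (positions 1,3,...): 1 5 2 6 3 → sum 17
Total = 42.
42 mod 10 = 2, so the number is invalid.

invalid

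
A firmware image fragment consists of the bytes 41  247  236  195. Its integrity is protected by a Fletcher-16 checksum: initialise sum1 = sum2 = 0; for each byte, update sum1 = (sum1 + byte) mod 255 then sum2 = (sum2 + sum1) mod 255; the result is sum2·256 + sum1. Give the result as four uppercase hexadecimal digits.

Running sums (mod 255):
  after byte 0 (41): sum1=41, sum2=41
  after byte 1 (247): sum1=33, sum2=74
  after byte 2 (236): sum1=14, sum2=88
  after byte 3 (195): sum1=209, sum2=42
Checksum = sum2·256 + sum1 = 42·256 + 209 = 10961 = 0x2AD1.

2AD1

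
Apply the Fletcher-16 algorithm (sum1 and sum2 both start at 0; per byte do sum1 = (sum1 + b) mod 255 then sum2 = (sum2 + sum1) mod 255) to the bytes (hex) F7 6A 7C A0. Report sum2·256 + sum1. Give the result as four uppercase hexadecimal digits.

B87F

Running sums (mod 255):
  after byte 0 (F7): sum1=247, sum2=247
  after byte 1 (6A): sum1=98, sum2=90
  after byte 2 (7C): sum1=222, sum2=57
  after byte 3 (A0): sum1=127, sum2=184
Checksum = sum2·256 + sum1 = 184·256 + 127 = 47231 = 0xB87F.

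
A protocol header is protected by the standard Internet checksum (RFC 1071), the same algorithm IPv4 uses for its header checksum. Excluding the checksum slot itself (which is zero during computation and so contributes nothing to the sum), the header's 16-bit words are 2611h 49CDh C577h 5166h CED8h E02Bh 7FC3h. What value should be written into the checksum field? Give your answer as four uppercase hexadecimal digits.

4A7B

One's-complement addition (fold any carry out of bit 15 back into bit 0):
  0x2611 + 0x49CD = 0x06FDE
  0x6FDE + 0xC577 = 0x13555 → wrap carry → 0x3556
  0x3556 + 0x5166 = 0x086BC
  0x86BC + 0xCED8 = 0x15594 → wrap carry → 0x5595
  0x5595 + 0xE02B = 0x135C0 → wrap carry → 0x35C1
  0x35C1 + 0x7FC3 = 0x0B584
One's-complement sum = 0xB584.
Checksum = ~0xB584 & 0xFFFF = 0x4A7B.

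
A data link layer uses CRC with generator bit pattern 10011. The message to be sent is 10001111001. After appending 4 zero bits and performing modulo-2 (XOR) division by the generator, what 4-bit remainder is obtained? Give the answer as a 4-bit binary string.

1001

Append 4 zeros: 100011110010000. Divide by 10011 (XOR where the leading bit is 1):
  pos 0: 10001 XOR 10011 = 00010
  pos 3: 10111 XOR 10011 = 00100
  pos 5: 10000 XOR 10011 = 00011
  pos 8: 11100 XOR 10011 = 01111
  pos 9: 11110 XOR 10011 = 01101
  pos 10: 11010 XOR 10011 = 01001
Remainder (last 4 bits) = 1001. This is the CRC / FCS.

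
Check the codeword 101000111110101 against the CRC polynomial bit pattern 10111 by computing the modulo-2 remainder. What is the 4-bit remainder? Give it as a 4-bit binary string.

1011

Modulo-2 division of 101000111110101 by 10111:
  pos 0: 10100 XOR 10111 = 00011
  pos 3: 11011 XOR 10111 = 01100
  pos 4: 11001 XOR 10111 = 01110
  pos 5: 11101 XOR 10111 = 01010
  pos 6: 10101 XOR 10111 = 00010
  pos 9: 10010 XOR 10111 = 00101
Remainder = 1011 (nonzero — an error is detected).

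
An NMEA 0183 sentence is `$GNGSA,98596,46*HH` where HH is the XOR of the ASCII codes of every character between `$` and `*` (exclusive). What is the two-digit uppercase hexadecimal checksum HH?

XOR the ASCII codes of the payload characters:
  'G' = 0x47 → acc = 0x47
  'N' = 0x4E → acc = 0x09
  'G' = 0x47 → acc = 0x4E
  'S' = 0x53 → acc = 0x1D
  'A' = 0x41 → acc = 0x5C
  ',' = 0x2C → acc = 0x70
  '9' = 0x39 → acc = 0x49
  '8' = 0x38 → acc = 0x71
  '5' = 0x35 → acc = 0x44
  '9' = 0x39 → acc = 0x7D
  '6' = 0x36 → acc = 0x4B
  ',' = 0x2C → acc = 0x67
  '4' = 0x34 → acc = 0x53
  '6' = 0x36 → acc = 0x65
Checksum = 0x65.

65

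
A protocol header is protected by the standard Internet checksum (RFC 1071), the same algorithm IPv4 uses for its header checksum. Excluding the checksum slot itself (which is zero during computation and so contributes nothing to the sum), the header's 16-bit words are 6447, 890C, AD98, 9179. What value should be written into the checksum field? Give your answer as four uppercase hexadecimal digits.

One's-complement addition (fold any carry out of bit 15 back into bit 0):
  0x6447 + 0x890C = 0x0ED53
  0xED53 + 0xAD98 = 0x19AEB → wrap carry → 0x9AEC
  0x9AEC + 0x9179 = 0x12C65 → wrap carry → 0x2C66
One's-complement sum = 0x2C66.
Checksum = ~0x2C66 & 0xFFFF = 0xD399.

D399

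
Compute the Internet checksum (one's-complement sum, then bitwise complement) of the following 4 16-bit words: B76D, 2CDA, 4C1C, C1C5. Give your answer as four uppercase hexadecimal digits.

One's-complement addition (fold any carry out of bit 15 back into bit 0):
  0xB76D + 0x2CDA = 0x0E447
  0xE447 + 0x4C1C = 0x13063 → wrap carry → 0x3064
  0x3064 + 0xC1C5 = 0x0F229
One's-complement sum = 0xF229.
Checksum = ~0xF229 & 0xFFFF = 0x0DD6.

0DD6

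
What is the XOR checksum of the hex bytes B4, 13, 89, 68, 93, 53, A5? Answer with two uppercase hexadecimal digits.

23

XOR the bytes together:
  start with 0xB4
  0xB4 ⊕ 0x13 = 0xA7
  0xA7 ⊕ 0x89 = 0x2E
  0x2E ⊕ 0x68 = 0x46
  0x46 ⊕ 0x93 = 0xD5
  0xD5 ⊕ 0x53 = 0x86
  0x86 ⊕ 0xA5 = 0x23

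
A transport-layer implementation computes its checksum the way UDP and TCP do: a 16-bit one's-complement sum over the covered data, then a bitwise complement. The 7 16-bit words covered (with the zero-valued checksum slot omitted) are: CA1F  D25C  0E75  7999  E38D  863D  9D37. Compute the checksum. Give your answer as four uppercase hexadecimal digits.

D471

One's-complement addition (fold any carry out of bit 15 back into bit 0):
  0xCA1F + 0xD25C = 0x19C7B → wrap carry → 0x9C7C
  0x9C7C + 0x0E75 = 0x0AAF1
  0xAAF1 + 0x7999 = 0x1248A → wrap carry → 0x248B
  0x248B + 0xE38D = 0x10818 → wrap carry → 0x0819
  0x0819 + 0x863D = 0x08E56
  0x8E56 + 0x9D37 = 0x12B8D → wrap carry → 0x2B8E
One's-complement sum = 0x2B8E.
Checksum = ~0x2B8E & 0xFFFF = 0xD471.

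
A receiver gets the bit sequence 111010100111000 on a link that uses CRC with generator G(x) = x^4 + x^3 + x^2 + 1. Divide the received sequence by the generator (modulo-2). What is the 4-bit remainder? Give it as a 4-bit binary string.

0000

Modulo-2 division of 111010100111000 by 11101:
  pos 0: 11101 XOR 11101 = 00000
  pos 6: 10011 XOR 11101 = 01110
  pos 7: 11101 XOR 11101 = 00000
Remainder = 0000 (zero — the frame passes the CRC check).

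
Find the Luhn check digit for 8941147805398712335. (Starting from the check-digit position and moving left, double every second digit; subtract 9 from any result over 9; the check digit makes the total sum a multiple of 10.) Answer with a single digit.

8

Partial digits right→left: 5 3 3 2 1 7 8 9 3 5 0 8 7 4 1 1 4 9 8
Double every second digit counting from the check-digit position (so the 1st, 3rd, 5th, ... of the partial from the right).
  doubled (with −9 where >9): 1 6 2 7 6 0 5 2 8 7 → sum 44
  kept as-is: 3 2 7 9 5 8 4 1 9 → sum 48
Total = 44 + 48 = 92.
Check digit = (10 − (92 mod 10)) mod 10 = 8.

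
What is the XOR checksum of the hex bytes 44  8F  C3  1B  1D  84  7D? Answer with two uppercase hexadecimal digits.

F7

XOR the bytes together:
  start with 0x44
  0x44 ⊕ 0x8F = 0xCB
  0xCB ⊕ 0xC3 = 0x08
  0x08 ⊕ 0x1B = 0x13
  0x13 ⊕ 0x1D = 0x0E
  0x0E ⊕ 0x84 = 0x8A
  0x8A ⊕ 0x7D = 0xF7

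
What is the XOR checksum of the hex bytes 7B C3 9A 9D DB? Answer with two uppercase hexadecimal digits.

64

XOR the bytes together:
  start with 0x7B
  0x7B ⊕ 0xC3 = 0xB8
  0xB8 ⊕ 0x9A = 0x22
  0x22 ⊕ 0x9D = 0xBF
  0xBF ⊕ 0xDB = 0x64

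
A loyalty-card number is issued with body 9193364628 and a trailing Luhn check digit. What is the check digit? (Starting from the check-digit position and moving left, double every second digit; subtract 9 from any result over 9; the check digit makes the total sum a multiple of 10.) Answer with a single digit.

2

Partial digits right→left: 8 2 6 4 6 3 3 9 1 9
Double every second digit counting from the check-digit position (so the 1st, 3rd, 5th, ... of the partial from the right).
  doubled (with −9 where >9): 7 3 3 6 2 → sum 21
  kept as-is: 2 4 3 9 9 → sum 27
Total = 21 + 27 = 48.
Check digit = (10 − (48 mod 10)) mod 10 = 2.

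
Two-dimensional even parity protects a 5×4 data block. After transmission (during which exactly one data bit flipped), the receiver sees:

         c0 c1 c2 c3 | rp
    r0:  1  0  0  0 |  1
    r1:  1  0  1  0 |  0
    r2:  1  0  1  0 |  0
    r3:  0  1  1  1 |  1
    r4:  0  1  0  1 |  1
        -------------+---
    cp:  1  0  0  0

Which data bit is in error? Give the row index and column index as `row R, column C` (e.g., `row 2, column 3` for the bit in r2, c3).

Recompute each row's even parity and compare to rp:
  r0: data parity 1, sent rp 1 → ok
  r1: data parity 0, sent rp 0 → ok
  r2: data parity 0, sent rp 0 → ok
  r3: data parity 1, sent rp 1 → ok
  r4: data parity 0, sent rp 1 → mismatch
Recompute each column's even parity and compare to cp:
  c0: data parity 1, sent cp 1 → ok
  c1: data parity 0, sent cp 0 → ok
  c2: data parity 1, sent cp 0 → mismatch
  c3: data parity 0, sent cp 0 → ok
Exactly one row (r4) and one column (c2) fail → the flipped bit is at their intersection.

row 4, column 2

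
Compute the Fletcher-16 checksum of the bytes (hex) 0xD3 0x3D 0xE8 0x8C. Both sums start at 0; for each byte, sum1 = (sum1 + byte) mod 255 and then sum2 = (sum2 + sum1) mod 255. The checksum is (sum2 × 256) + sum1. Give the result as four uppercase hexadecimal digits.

Running sums (mod 255):
  after byte 0 (0xD3): sum1=211, sum2=211
  after byte 1 (0x3D): sum1=17, sum2=228
  after byte 2 (0xE8): sum1=249, sum2=222
  after byte 3 (0x8C): sum1=134, sum2=101
Checksum = sum2·256 + sum1 = 101·256 + 134 = 25990 = 0x6586.

6586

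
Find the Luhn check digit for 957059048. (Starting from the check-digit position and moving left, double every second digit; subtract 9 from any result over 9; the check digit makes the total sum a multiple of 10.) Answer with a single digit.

0

Partial digits right→left: 8 4 0 9 5 0 7 5 9
Double every second digit counting from the check-digit position (so the 1st, 3rd, 5th, ... of the partial from the right).
  doubled (with −9 where >9): 7 0 1 5 9 → sum 22
  kept as-is: 4 9 0 5 → sum 18
Total = 22 + 18 = 40.
Check digit = (10 − (40 mod 10)) mod 10 = 0.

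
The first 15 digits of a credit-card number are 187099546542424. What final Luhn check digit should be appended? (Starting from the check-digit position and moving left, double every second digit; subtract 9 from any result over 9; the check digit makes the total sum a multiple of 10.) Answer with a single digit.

6

Partial digits right→left: 4 2 4 2 4 5 6 4 5 9 9 0 7 8 1
Double every second digit counting from the check-digit position (so the 1st, 3rd, 5th, ... of the partial from the right).
  doubled (with −9 where >9): 8 8 8 3 1 9 5 2 → sum 44
  kept as-is: 2 2 5 4 9 0 8 → sum 30
Total = 44 + 30 = 74.
Check digit = (10 − (74 mod 10)) mod 10 = 6.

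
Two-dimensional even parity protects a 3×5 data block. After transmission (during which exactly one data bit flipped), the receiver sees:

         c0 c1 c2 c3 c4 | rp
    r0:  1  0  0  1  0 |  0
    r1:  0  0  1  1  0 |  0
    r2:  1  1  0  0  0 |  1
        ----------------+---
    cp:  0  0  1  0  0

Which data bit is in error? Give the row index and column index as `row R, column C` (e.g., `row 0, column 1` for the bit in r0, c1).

row 2, column 1

Recompute each row's even parity and compare to rp:
  r0: data parity 0, sent rp 0 → ok
  r1: data parity 0, sent rp 0 → ok
  r2: data parity 0, sent rp 1 → mismatch
Recompute each column's even parity and compare to cp:
  c0: data parity 0, sent cp 0 → ok
  c1: data parity 1, sent cp 0 → mismatch
  c2: data parity 1, sent cp 1 → ok
  c3: data parity 0, sent cp 0 → ok
  c4: data parity 0, sent cp 0 → ok
Exactly one row (r2) and one column (c1) fail → the flipped bit is at their intersection.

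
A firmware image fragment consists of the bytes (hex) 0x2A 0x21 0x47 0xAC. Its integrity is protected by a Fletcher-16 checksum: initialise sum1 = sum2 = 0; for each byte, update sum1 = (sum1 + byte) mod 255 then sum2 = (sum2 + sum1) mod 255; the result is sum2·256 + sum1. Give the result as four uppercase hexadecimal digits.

Running sums (mod 255):
  after byte 0 (0x2A): sum1=42, sum2=42
  after byte 1 (0x21): sum1=75, sum2=117
  after byte 2 (0x47): sum1=146, sum2=8
  after byte 3 (0xAC): sum1=63, sum2=71
Checksum = sum2·256 + sum1 = 71·256 + 63 = 18239 = 0x473F.

473F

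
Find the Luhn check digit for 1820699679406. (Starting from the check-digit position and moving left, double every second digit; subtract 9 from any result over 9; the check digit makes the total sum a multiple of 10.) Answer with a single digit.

4

Partial digits right→left: 6 0 4 9 7 6 9 9 6 0 2 8 1
Double every second digit counting from the check-digit position (so the 1st, 3rd, 5th, ... of the partial from the right).
  doubled (with −9 where >9): 3 8 5 9 3 4 2 → sum 34
  kept as-is: 0 9 6 9 0 8 → sum 32
Total = 34 + 32 = 66.
Check digit = (10 − (66 mod 10)) mod 10 = 4.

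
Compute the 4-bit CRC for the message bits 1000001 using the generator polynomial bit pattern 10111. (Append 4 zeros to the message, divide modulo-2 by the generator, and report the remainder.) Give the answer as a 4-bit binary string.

1111

Append 4 zeros: 10000010000. Divide by 10111 (XOR where the leading bit is 1):
  pos 0: 10000 XOR 10111 = 00111
  pos 2: 11101 XOR 10111 = 01010
  pos 3: 10100 XOR 10111 = 00011
  pos 6: 11000 XOR 10111 = 01111
Remainder (last 4 bits) = 1111. This is the CRC / FCS.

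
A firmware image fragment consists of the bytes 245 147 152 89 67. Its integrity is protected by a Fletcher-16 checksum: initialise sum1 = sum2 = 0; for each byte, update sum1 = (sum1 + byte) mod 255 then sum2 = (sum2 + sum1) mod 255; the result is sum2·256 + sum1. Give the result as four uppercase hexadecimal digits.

Running sums (mod 255):
  after byte 0 (245): sum1=245, sum2=245
  after byte 1 (147): sum1=137, sum2=127
  after byte 2 (152): sum1=34, sum2=161
  after byte 3 (89): sum1=123, sum2=29
  after byte 4 (67): sum1=190, sum2=219
Checksum = sum2·256 + sum1 = 219·256 + 190 = 56254 = 0xDBBE.

DBBE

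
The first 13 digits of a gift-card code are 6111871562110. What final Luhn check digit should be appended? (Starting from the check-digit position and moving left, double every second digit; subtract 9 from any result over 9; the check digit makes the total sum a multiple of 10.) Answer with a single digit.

Partial digits right→left: 0 1 1 2 6 5 1 7 8 1 1 1 6
Double every second digit counting from the check-digit position (so the 1st, 3rd, 5th, ... of the partial from the right).
  doubled (with −9 where >9): 0 2 3 2 7 2 3 → sum 19
  kept as-is: 1 2 5 7 1 1 → sum 17
Total = 19 + 17 = 36.
Check digit = (10 − (36 mod 10)) mod 10 = 4.

4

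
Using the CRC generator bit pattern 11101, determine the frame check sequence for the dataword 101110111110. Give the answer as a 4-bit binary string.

1000

Append 4 zeros: 1011101111100000. Divide by 11101 (XOR where the leading bit is 1):
  pos 0: 10111 XOR 11101 = 01010
  pos 1: 10100 XOR 11101 = 01001
  pos 2: 10011 XOR 11101 = 01110
  pos 3: 11101 XOR 11101 = 00000
  pos 8: 11100 XOR 11101 = 00001
Remainder (last 4 bits) = 1000. This is the CRC / FCS.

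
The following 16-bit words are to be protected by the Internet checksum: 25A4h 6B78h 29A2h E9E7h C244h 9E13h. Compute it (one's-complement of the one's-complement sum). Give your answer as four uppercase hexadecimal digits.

One's-complement addition (fold any carry out of bit 15 back into bit 0):
  0x25A4 + 0x6B78 = 0x0911C
  0x911C + 0x29A2 = 0x0BABE
  0xBABE + 0xE9E7 = 0x1A4A5 → wrap carry → 0xA4A6
  0xA4A6 + 0xC244 = 0x166EA → wrap carry → 0x66EB
  0x66EB + 0x9E13 = 0x104FE → wrap carry → 0x04FF
One's-complement sum = 0x04FF.
Checksum = ~0x04FF & 0xFFFF = 0xFB00.

FB00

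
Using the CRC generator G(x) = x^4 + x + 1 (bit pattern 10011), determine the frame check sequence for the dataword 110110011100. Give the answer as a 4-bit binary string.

Append 4 zeros: 1101100111000000. Divide by 10011 (XOR where the leading bit is 1):
  pos 0: 11011 XOR 10011 = 01000
  pos 1: 10000 XOR 10011 = 00011
  pos 4: 11011 XOR 10011 = 01000
  pos 5: 10001 XOR 10011 = 00010
  pos 8: 10000 XOR 10011 = 00011
  pos 11: 11000 XOR 10011 = 01011
Remainder (last 4 bits) = 1011. This is the CRC / FCS.

1011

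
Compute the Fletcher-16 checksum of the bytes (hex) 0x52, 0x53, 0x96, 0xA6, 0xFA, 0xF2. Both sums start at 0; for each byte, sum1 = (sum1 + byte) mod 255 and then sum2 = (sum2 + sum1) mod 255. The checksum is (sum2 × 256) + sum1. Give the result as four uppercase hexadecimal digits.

Running sums (mod 255):
  after byte 0 (0x52): sum1=82, sum2=82
  after byte 1 (0x53): sum1=165, sum2=247
  after byte 2 (0x96): sum1=60, sum2=52
  after byte 3 (0xA6): sum1=226, sum2=23
  after byte 4 (0xFA): sum1=221, sum2=244
  after byte 5 (0xF2): sum1=208, sum2=197
Checksum = sum2·256 + sum1 = 197·256 + 208 = 50640 = 0xC5D0.

C5D0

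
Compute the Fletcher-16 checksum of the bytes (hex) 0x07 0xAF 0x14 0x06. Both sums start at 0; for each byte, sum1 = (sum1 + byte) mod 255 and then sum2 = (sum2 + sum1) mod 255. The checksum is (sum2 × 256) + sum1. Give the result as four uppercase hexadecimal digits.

Running sums (mod 255):
  after byte 0 (0x07): sum1=7, sum2=7
  after byte 1 (0xAF): sum1=182, sum2=189
  after byte 2 (0x14): sum1=202, sum2=136
  after byte 3 (0x06): sum1=208, sum2=89
Checksum = sum2·256 + sum1 = 89·256 + 208 = 22992 = 0x59D0.

59D0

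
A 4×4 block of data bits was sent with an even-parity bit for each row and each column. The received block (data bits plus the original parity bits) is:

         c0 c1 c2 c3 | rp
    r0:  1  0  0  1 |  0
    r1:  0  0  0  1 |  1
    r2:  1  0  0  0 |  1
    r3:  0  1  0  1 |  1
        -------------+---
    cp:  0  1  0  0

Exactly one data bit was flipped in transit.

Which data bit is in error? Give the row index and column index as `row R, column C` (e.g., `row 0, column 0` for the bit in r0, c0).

row 3, column 3

Recompute each row's even parity and compare to rp:
  r0: data parity 0, sent rp 0 → ok
  r1: data parity 1, sent rp 1 → ok
  r2: data parity 1, sent rp 1 → ok
  r3: data parity 0, sent rp 1 → mismatch
Recompute each column's even parity and compare to cp:
  c0: data parity 0, sent cp 0 → ok
  c1: data parity 1, sent cp 1 → ok
  c2: data parity 0, sent cp 0 → ok
  c3: data parity 1, sent cp 0 → mismatch
Exactly one row (r3) and one column (c3) fail → the flipped bit is at their intersection.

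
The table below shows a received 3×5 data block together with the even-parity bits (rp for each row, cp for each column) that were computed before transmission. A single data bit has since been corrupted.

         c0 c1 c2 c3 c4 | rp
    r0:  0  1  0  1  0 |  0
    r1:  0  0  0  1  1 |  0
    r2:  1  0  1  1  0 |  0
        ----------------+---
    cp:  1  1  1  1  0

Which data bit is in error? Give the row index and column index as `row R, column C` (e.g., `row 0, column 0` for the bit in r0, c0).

Recompute each row's even parity and compare to rp:
  r0: data parity 0, sent rp 0 → ok
  r1: data parity 0, sent rp 0 → ok
  r2: data parity 1, sent rp 0 → mismatch
Recompute each column's even parity and compare to cp:
  c0: data parity 1, sent cp 1 → ok
  c1: data parity 1, sent cp 1 → ok
  c2: data parity 1, sent cp 1 → ok
  c3: data parity 1, sent cp 1 → ok
  c4: data parity 1, sent cp 0 → mismatch
Exactly one row (r2) and one column (c4) fail → the flipped bit is at their intersection.

row 2, column 4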